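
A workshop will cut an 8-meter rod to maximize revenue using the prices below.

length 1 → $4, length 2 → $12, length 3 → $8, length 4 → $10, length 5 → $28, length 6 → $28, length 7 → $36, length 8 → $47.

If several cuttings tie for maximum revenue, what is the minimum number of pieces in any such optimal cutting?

4

Consider every possible first cut. r[k] is the best of p[i]+r[k−i] over all sellable i≤k.
r[1] = 4
r[2] = max(4+4, 12+0) = 12
r[3] = max(4+12, 12+4, 8+0) = 16
r[4] = max(4+16, 12+12, 8+4, 10+0) = 24
r[5] = max(4+24, 12+16, 8+12, 10+4, 28+0) = 28
r[6] = max(4+28, 12+24, 8+16, 10+12, 28+4, 28+0) = 36
r[7] = max(4+36, 12+28, 8+24, …, 28+4, 36+0) = 40
r[8] = max(4+40, 12+36, 8+28, …, 36+4, 47+0) = 48
Maximum revenue is $48.
Now minimize piece count subject to staying optimal: for each k, pieces[k] = 1 + min over i with p[i]+r[k−i]=r[k] of pieces[k−i].
pieces[5] = 1
pieces[6] = 3
pieces[7] = 2
pieces[8] = 4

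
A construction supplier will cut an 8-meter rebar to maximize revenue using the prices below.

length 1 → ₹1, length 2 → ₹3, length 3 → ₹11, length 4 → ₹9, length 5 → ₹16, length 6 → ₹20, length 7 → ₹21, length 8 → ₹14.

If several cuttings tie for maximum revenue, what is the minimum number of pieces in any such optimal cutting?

2

Consider every possible first cut. r[k] is the best of p[i]+r[k−i] over all sellable i≤k.
r[1] = 1
r[2] = 3
r[3] = 11
r[4] = 12  (first piece 1, then r[3]=11)
r[5] = 16
r[6] = 22  (first piece 3, then r[3]=11)
r[7] = 23  (first piece 1, then r[6]=22)
r[8] = 27  (first piece 3, then r[5]=16)
Maximum revenue is ₹27.
Now minimize piece count subject to staying optimal: for each k, pieces[k] = 1 + min over i with p[i]+r[k−i]=r[k] of pieces[k−i].
pieces[5] = 1
pieces[6] = 2
pieces[7] = 3
pieces[8] = 2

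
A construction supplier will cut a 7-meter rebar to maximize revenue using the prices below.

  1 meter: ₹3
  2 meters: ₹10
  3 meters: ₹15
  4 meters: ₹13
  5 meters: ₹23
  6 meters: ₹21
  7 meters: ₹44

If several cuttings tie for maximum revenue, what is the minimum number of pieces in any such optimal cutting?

1

Consider every possible first cut. r[k] is the best of p[i]+r[k−i] over all sellable i≤k.
r[1] = 3
r[2] = max(3+3, 10+0) = 10
r[3] = max(3+10, 10+3, 15+0) = 15
r[4] = max(3+15, 10+10, 15+3, 13+0) = 20
r[5] = max(3+20, 10+15, 15+10, 13+3, 23+0) = 25
r[6] = max(3+25, 10+20, 15+15, 13+10, 23+3, 21+0) = 30
r[7] = max(3+30, 10+25, 15+20, …, 21+3, 44+0) = 44
Maximum revenue is ₹44.
Now minimize piece count subject to staying optimal: for each k, pieces[k] = 1 + min over i with p[i]+r[k−i]=r[k] of pieces[k−i].
pieces[4] = 2
pieces[5] = 2
pieces[6] = 2
pieces[7] = 1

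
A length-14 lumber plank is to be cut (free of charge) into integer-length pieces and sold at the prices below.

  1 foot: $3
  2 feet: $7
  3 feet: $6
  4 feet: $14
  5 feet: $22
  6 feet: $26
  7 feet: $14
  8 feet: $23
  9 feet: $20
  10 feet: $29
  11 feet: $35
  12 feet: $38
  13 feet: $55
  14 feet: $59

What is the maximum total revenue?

59

Build v[k] bottom-up: v[k] = max over allowed piece i of (p[i] + v[k−i]).
v[1] = 3
v[2] = 7
v[3] = 10  (first piece 1, then v[2]=7)
v[4] = 14  (first piece 2, then v[2]=7)
v[5] = 22
v[6] = 26
v[7] = 29  (first piece 1, then v[6]=26)
v[8] = 33  (first piece 2, then v[6]=26)
v[9] = 36  (first piece 1, then v[8]=33)
v[10] = 44  (first piece 5, then v[5]=22)
v[11] = 48  (first piece 5, then v[6]=26)
v[12] = 52  (first piece 6, then v[6]=26)
v[13] = 55  (first piece 1, then v[12]=52)
v[14] = 59  (first piece 2, then v[12]=52)
One optimal cutting: 6 + 6 + 2 → $26 + $26 + $7 = $59.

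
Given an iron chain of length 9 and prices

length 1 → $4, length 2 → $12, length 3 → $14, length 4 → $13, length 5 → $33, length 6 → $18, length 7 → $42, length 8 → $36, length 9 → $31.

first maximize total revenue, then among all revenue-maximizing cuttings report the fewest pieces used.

Let r[k] be the best obtainable value from length k. For each k, try every first piece i and keep the best of price[i] + r[k−i].
r[1] = 4
r[2] = 12
r[3] = 16  (first piece 1, then r[2]=12)
r[4] = 24  (first piece 2, then r[2]=12)
r[5] = 33
r[6] = 37  (first piece 1, then r[5]=33)
r[7] = 45  (first piece 2, then r[5]=33)
r[8] = 49  (first piece 1, then r[7]=45)
r[9] = 57  (first piece 2, then r[7]=45)
Maximum revenue is $57.
Now minimize piece count subject to staying optimal: for each k, pieces[k] = 1 + min over i with p[i]+r[k−i]=r[k] of pieces[k−i].
pieces[6] = 2
pieces[7] = 2
pieces[8] = 3
pieces[9] = 3

3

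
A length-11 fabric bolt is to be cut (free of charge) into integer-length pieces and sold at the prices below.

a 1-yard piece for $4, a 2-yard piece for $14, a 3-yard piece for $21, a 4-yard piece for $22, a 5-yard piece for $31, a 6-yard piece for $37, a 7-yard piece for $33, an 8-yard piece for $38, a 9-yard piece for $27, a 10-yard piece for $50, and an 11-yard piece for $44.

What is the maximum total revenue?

77

Consider every possible first cut. best[k] is the best of p[i]+best[k−i] over all sellable i≤k.
best[1] = 4
best[2] = max(4+4, 14+0) = 14
best[3] = max(4+14, 14+4, 21+0) = 21
best[4] = max(4+21, 14+14, 21+4, 22+0) = 28
best[5] = max(4+28, 14+21, 21+14, 22+4, 31+0) = 35
best[6] = max(4+35, 14+28, 21+21, 22+14, 31+4, 37+0) = 42
best[7] = max(4+42, 14+35, 21+28, …, 37+4, 33+0) = 49
best[8] = max(4+49, 14+42, 21+35, …, 33+4, 38+0) = 56
best[9] = max(4+56, 14+49, 21+42, …, 38+4, 27+0) = 63
best[10] = max(4+63, 14+56, 21+49, …, 27+4, 50+0) = 70
best[11] = max(4+70, 14+63, 21+56, …, 50+4, 44+0) = 77
One optimal cutting: 3 + 2 + 2 + 2 + 2 → $21 + $14 + $14 + $14 + $14 = $77.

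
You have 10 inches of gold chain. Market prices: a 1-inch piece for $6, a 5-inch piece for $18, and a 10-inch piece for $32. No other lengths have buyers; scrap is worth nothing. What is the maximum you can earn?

Consider every possible first cut. f[k] is the best of p[i]+f[k−i] over all sellable i≤k.
f[1] = 6
f[2] = 12  (first piece 1, then f[1]=6)
f[3] = 18  (first piece 1, then f[2]=12)
f[4] = 24  (first piece 1, then f[3]=18)
f[5] = max(6+24, 18+0) = 30
f[6] = max(6+30, 18+6) = 36
f[7] = max(6+36, 18+12) = 42
f[8] = max(6+42, 18+18) = 48
f[9] = max(6+48, 18+24) = 54
f[10] = max(6+54, 18+30, 32+0) = 60
One optimal cutting: 1 + 1 + 1 + 1 + 1 + 1 + 1 + 1 + 1 + 1 → $60.

60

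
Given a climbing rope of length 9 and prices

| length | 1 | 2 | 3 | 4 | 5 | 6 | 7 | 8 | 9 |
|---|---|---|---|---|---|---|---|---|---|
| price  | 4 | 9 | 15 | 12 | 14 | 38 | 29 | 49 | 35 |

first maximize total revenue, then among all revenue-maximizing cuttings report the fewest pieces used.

Build r[k] bottom-up: r[k] = max over allowed piece i of (p[i] + r[k−i]).
r[1] = 4
r[2] = max(4+4, 9+0) = 9
r[3] = max(4+9, 9+4, 15+0) = 15
r[4] = max(4+15, 9+9, 15+4, 12+0) = 19
r[5] = max(4+19, 9+15, 15+9, 12+4, 14+0) = 24
r[6] = max(4+24, 9+19, 15+15, 12+9, 14+4, 38+0) = 38
r[7] = max(4+38, 9+24, 15+19, …, 38+4, 29+0) = 42
r[8] = max(4+42, 9+38, 15+24, …, 29+4, 49+0) = 49
r[9] = max(4+49, 9+42, 15+38, …, 49+4, 35+0) = 53
Maximum revenue is €53.
Now minimize piece count subject to staying optimal: for each k, pieces[k] = 1 + min over i with p[i]+r[k−i]=r[k] of pieces[k−i].
pieces[6] = 1
pieces[7] = 2
pieces[8] = 1
pieces[9] = 2

2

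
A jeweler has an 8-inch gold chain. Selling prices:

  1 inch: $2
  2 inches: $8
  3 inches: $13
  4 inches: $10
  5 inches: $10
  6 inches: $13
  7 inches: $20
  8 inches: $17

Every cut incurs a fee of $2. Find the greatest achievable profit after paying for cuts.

Consider every possible first cut. v[k] is the best of p[i]+v[k−i] over all sellable i≤k, charging 2 whenever i<k.
v[1] = 2
v[2] = max(2+2-2, 8+0) = 8
v[3] = max(2+8-2, 8+2-2, 13+0) = 13
v[4] = max(2+13-2, 8+8-2, 13+2-2, 10+0) = 14
v[5] = max(2+14-2, 8+13-2, 13+8-2, 10+2-2, 10+0) = 19
v[6] = max(2+19-2, 8+14-2, 13+13-2, 10+8-2, 10+2-2, 13+0) = 24
v[7] = max(2+24-2, 8+19-2, 13+14-2, …, 13+2-2, 20+0) = 25
v[8] = max(2+25-2, 8+24-2, 13+19-2, …, 20+2-2, 17+0) = 30
One optimal plan: pieces 3 + 3 + 2 (2 cuts) → $34 − $4 = $30.

30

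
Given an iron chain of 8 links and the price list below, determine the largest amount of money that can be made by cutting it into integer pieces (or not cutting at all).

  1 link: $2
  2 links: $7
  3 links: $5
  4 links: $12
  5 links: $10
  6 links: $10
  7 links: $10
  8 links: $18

28

Build best[k] bottom-up: best[k] = max over allowed piece i of (p[i] + best[k−i]).
best[1] = 2
best[2] = max(2+2, 7+0) = 7
best[3] = max(2+7, 7+2, 5+0) = 9
best[4] = max(2+9, 7+7, 5+2, 12+0) = 14
best[5] = max(2+14, 7+9, 5+7, 12+2, 10+0) = 16
best[6] = max(2+16, 7+14, 5+9, 12+7, 10+2, 10+0) = 21
best[7] = max(2+21, 7+16, 5+14, …, 10+2, 10+0) = 23
best[8] = max(2+23, 7+21, 5+16, …, 10+2, 18+0) = 28
One optimal cutting: 2 + 2 + 2 + 2 → $7 + $7 + $7 + $7 = $28.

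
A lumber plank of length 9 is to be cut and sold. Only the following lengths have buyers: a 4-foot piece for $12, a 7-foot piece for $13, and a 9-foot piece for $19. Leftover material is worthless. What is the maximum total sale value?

Build best[k] bottom-up: best[k] = max over allowed piece i of (p[i] + best[k−i]).
best[1] = 0
best[2] = 0
best[3] = 0
best[4] = 12
best[5] = 12
best[6] = 12
best[7] = 13
best[8] = 24  (first piece 4, then best[4]=12)
best[9] = 24
One optimal cutting: pieces 4 + 4 with 1 foot of scrap → $24.

24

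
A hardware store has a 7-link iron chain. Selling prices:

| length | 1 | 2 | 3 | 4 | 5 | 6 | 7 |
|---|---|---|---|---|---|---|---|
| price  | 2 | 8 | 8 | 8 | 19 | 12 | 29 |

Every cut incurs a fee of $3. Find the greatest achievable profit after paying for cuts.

29

Build r[k] bottom-up: r[k] = max over allowed piece i of (p[i] + r[k−i]) − 3 per cut.
r[1] = 2
r[2] = 8
r[3] = 8
r[4] = 13  (first piece 2, then r[2]=8)
r[5] = 19
r[6] = 18  (first piece 1, then r[5]=19)
r[7] = 29
Best is to make no cuts and sell whole for $29.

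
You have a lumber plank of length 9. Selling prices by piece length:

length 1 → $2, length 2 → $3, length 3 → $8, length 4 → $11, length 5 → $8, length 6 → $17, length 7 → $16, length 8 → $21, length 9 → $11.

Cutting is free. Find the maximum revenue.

25

Let R[k] be the best obtainable value from length k. For each k, try every first piece i and keep the best of price[i] + R[k−i].
R[1] = 2
R[2] = max(2+2, 3+0) = 4
R[3] = max(2+4, 3+2, 8+0) = 8
R[4] = max(2+8, 3+4, 8+2, 11+0) = 11
R[5] = max(2+11, 3+8, 8+4, 11+2, 8+0) = 13
R[6] = max(2+13, 3+11, 8+8, 11+4, 8+2, 17+0) = 17
R[7] = max(2+17, 3+13, 8+11, …, 17+2, 16+0) = 19
R[8] = max(2+19, 3+17, 8+13, …, 16+2, 21+0) = 22
R[9] = max(2+22, 3+19, 8+17, …, 21+2, 11+0) = 25
One optimal cutting: 6 + 3 → $17 + $8 = $25.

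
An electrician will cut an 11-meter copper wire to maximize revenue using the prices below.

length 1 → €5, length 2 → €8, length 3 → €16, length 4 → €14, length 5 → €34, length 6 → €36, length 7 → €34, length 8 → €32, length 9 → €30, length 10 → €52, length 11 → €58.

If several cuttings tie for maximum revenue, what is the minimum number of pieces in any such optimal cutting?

3

Consider every possible first cut. r[k] is the best of p[i]+r[k−i] over all sellable i≤k.
r[1] = 5
r[2] = 10  (first piece 1, then r[1]=5)
r[3] = 16
r[4] = 21  (first piece 1, then r[3]=16)
r[5] = 34
r[6] = 39  (first piece 1, then r[5]=34)
r[7] = 44  (first piece 1, then r[6]=39)
r[8] = 50  (first piece 3, then r[5]=34)
r[9] = 55  (first piece 1, then r[8]=50)
r[10] = 68  (first piece 5, then r[5]=34)
r[11] = 73  (first piece 1, then r[10]=68)
Maximum revenue is €73.
Now minimize piece count subject to staying optimal: for each k, pieces[k] = 1 + min over i with p[i]+r[k−i]=r[k] of pieces[k−i].
pieces[8] = 2
pieces[9] = 3
pieces[10] = 2
pieces[11] = 3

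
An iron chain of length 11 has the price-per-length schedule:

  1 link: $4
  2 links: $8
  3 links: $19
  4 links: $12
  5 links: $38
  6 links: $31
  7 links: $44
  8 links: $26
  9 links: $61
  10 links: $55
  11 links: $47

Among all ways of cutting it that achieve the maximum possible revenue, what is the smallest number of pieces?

3

Build r[k] bottom-up: r[k] = max over allowed piece i of (p[i] + r[k−i]).
r[1] = 4
r[2] = max(4+4, 8+0) = 8
r[3] = max(4+8, 8+4, 19+0) = 19
r[4] = max(4+19, 8+8, 19+4, 12+0) = 23
r[5] = max(4+23, 8+19, 19+8, 12+4, 38+0) = 38
r[6] = max(4+38, 8+23, 19+19, 12+8, 38+4, 31+0) = 42
r[7] = max(4+42, 8+38, 19+23, …, 31+4, 44+0) = 46
r[8] = max(4+46, 8+42, 19+38, …, 44+4, 26+0) = 57
r[9] = max(4+57, 8+46, 19+42, …, 26+4, 61+0) = 61
r[10] = max(4+61, 8+57, 19+46, …, 61+4, 55+0) = 76
r[11] = max(4+76, 8+61, 19+57, …, 55+4, 47+0) = 80
Maximum revenue is $80.
Now minimize piece count subject to staying optimal: for each k, pieces[k] = 1 + min over i with p[i]+r[k−i]=r[k] of pieces[k−i].
pieces[8] = 2
pieces[9] = 1
pieces[10] = 2
pieces[11] = 3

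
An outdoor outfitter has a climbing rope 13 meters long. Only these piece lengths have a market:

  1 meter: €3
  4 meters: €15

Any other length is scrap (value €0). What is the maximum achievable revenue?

Build r[k] bottom-up: r[k] = max over allowed piece i of (p[i] + r[k−i]).
r[1] = 3
r[2] = 6  (first piece 1, then r[1]=3)
r[3] = 9  (first piece 1, then r[2]=6)
r[4] = 15
r[5] = 18  (first piece 1, then r[4]=15)
r[6] = 21  (first piece 1, then r[5]=18)
r[7] = 24  (first piece 1, then r[6]=21)
r[8] = 30  (first piece 4, then r[4]=15)
r[9] = 33  (first piece 1, then r[8]=30)
r[10] = 36  (first piece 1, then r[9]=33)
r[11] = 39  (first piece 1, then r[10]=36)
r[12] = 45  (first piece 4, then r[8]=30)
r[13] = 48  (first piece 1, then r[12]=45)
One optimal cutting: 4 + 4 + 4 + 1 → €48.

48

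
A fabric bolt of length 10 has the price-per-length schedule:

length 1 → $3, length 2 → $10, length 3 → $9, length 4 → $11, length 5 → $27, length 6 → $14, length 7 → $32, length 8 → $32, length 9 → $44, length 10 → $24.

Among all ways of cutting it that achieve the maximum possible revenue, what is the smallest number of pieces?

Consider every possible first cut. r[k] is the best of p[i]+r[k−i] over all sellable i≤k.
r[1] = 3
r[2] = max(3+3, 10+0) = 10
r[3] = max(3+10, 10+3, 9+0) = 13
r[4] = max(3+13, 10+10, 9+3, 11+0) = 20
r[5] = max(3+20, 10+13, 9+10, 11+3, 27+0) = 27
r[6] = max(3+27, 10+20, 9+13, 11+10, 27+3, 14+0) = 30
r[7] = max(3+30, 10+27, 9+20, …, 14+3, 32+0) = 37
r[8] = max(3+37, 10+30, 9+27, …, 32+3, 32+0) = 40
r[9] = max(3+40, 10+37, 9+30, …, 32+3, 44+0) = 47
r[10] = max(3+47, 10+40, 9+37, …, 44+3, 24+0) = 54
Maximum revenue is $54.
Now minimize piece count subject to staying optimal: for each k, pieces[k] = 1 + min over i with p[i]+r[k−i]=r[k] of pieces[k−i].
pieces[7] = 2
pieces[8] = 3
pieces[9] = 3
pieces[10] = 2

2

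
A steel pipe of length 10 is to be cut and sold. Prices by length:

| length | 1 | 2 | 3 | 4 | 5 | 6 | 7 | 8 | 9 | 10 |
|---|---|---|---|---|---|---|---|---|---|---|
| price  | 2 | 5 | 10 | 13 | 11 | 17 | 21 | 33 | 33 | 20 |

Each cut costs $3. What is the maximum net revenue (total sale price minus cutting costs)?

Consider every possible first cut. r[k] is the best of p[i]+r[k−i] over all sellable i≤k, charging 3 whenever i<k.
r[1] = 2
r[2] = 5
r[3] = 10
r[4] = 13
r[5] = 12  (first piece 1, then r[4]=13)
r[6] = 17  (first piece 3, then r[3]=10)
r[7] = 21
r[8] = 33
r[9] = 33
r[10] = 35  (first piece 2, then r[8]=33)
One optimal plan: pieces 8 + 2 (1 cut) → $38 − $3 = $35.

35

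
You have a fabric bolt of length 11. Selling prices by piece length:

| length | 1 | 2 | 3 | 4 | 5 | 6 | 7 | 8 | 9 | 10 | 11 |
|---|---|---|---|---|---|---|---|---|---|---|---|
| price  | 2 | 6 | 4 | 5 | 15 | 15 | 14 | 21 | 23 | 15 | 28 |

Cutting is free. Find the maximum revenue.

Let best[k] be the best obtainable value from length k. For each k, try every first piece i and keep the best of price[i] + best[k−i].
best[1] = 2
best[2] = max(2+2, 6+0) = 6
best[3] = max(2+6, 6+2, 4+0) = 8
best[4] = max(2+8, 6+6, 4+2, 5+0) = 12
best[5] = max(2+12, 6+8, 4+6, 5+2, 15+0) = 15
best[6] = max(2+15, 6+12, 4+8, 5+6, 15+2, 15+0) = 18
best[7] = max(2+18, 6+15, 4+12, …, 15+2, 14+0) = 21
best[8] = max(2+21, 6+18, 4+15, …, 14+2, 21+0) = 24
best[9] = max(2+24, 6+21, 4+18, …, 21+2, 23+0) = 27
best[10] = max(2+27, 6+24, 4+21, …, 23+2, 15+0) = 30
best[11] = max(2+30, 6+27, 4+24, …, 15+2, 28+0) = 33
One optimal cutting: 5 + 2 + 2 + 2 → $15 + $6 + $6 + $6 = $33.

33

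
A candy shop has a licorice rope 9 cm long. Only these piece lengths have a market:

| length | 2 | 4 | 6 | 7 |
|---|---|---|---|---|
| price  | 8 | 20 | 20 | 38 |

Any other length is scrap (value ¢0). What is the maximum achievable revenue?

Build f[k] bottom-up: f[k] = max over allowed piece i of (p[i] + f[k−i]).
f[1] = 0
f[2] = 8
f[3] = 8
f[4] = max(8+8, 20+0) = 20
f[5] = max(8+8, 20+0) = 20
f[6] = max(8+20, 20+8, 20+0) = 28
f[7] = max(8+20, 20+8, 20+0, 38+0) = 38
f[8] = max(8+28, 20+20, 20+8, 38+0) = 40
f[9] = max(8+38, 20+20, 20+8, 38+8) = 46
One optimal cutting: 7 + 2 → ¢46.

46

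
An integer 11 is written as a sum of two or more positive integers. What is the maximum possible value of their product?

54

Fill m[k] for k=2..11: at each k try every first piece i and multiply by the better of (k−i) uncut or m[k−i].
m[2] = 1*max(1,0) = 1*1 = 1
m[3] = max(1*2, 2*1) = 2
m[4] = max(1*3, 2*2, 3*1) = 4
m[5] = max(1*4, 2*3, 3*2, 4*1) = 6
m[6] = max(1*6, 2*4, 3*3, 4*2, 5*1) = 9
m[7] = max(1*9, 2*6, 3*4, 4*3, 5*2, 6*1) = 12
m[8] = max(1*12, 2*9, 3*6, …, 6*2, 7*1) = 18
m[9] = max(1*18, 2*12, 3*9, …, 7*2, 8*1) = 27
m[10] = max(1*27, 2*18, 3*12, …, 8*2, 9*1) = 36
m[11] = max(1*36, 2*27, 3*18, …, 9*2, 10*1) = 54
One optimal split: 3 + 3 + 3 + 2; product 3*3*3*2 = 54.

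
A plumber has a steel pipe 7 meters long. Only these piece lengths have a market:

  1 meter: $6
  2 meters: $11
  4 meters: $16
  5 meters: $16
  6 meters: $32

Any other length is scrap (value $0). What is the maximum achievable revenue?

Let r[k] be the best obtainable value from length k. For each k, try every first piece i and keep the best of price[i] + r[k−i].
r[1] = 6
r[2] = max(6+6, 11+0) = 12
r[3] = max(6+12, 11+6) = 18
r[4] = max(6+18, 11+12, 16+0) = 24
r[5] = max(6+24, 11+18, 16+6, 16+0) = 30
r[6] = max(6+30, 11+24, 16+12, 16+6, 32+0) = 36
r[7] = max(6+36, 11+30, 16+18, 16+12, 32+6) = 42
One optimal cutting: 1 + 1 + 1 + 1 + 1 + 1 + 1 → $42.

42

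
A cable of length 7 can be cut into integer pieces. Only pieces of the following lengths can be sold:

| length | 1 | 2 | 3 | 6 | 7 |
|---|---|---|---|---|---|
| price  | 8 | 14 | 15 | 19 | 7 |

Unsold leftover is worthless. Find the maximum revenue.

56

Build f[k] bottom-up: f[k] = max over allowed piece i of (p[i] + f[k−i]).
f[1] = 8
f[2] = 16  (first piece 1, then f[1]=8)
f[3] = 24  (first piece 1, then f[2]=16)
f[4] = 32  (first piece 1, then f[3]=24)
f[5] = 40  (first piece 1, then f[4]=32)
f[6] = 48  (first piece 1, then f[5]=40)
f[7] = 56  (first piece 1, then f[6]=48)
One optimal cutting: 1 + 1 + 1 + 1 + 1 + 1 + 1 → $56.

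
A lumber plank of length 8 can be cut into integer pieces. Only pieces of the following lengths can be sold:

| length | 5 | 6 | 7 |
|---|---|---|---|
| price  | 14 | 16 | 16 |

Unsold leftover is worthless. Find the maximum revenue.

16

Consider every possible first cut. r[k] is the best of p[i]+r[k−i] over all sellable i≤k.
r[1] = 0
r[2] = 0
r[3] = 0
r[4] = 0
r[5] = 14
r[6] = max(14+0, 16+0) = 16
r[7] = max(14+0, 16+0, 16+0) = 16
r[8] = max(14+0, 16+0, 16+0) = 16
One optimal cutting: pieces 6 with 2 feet of scrap → $16.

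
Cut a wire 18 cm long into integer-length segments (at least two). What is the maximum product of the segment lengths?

729

Define f[k] = max over 1≤i<k of i · max(k−i, f[k−i]); the inner max lets the remainder stay uncut if that's better.
f[2] = 1*max(1,0) = 1*1 = 1
f[3] = 1*max(2,1) = 1*2 = 2
f[4] = 2*max(2,1) = 2*2 = 4
f[5] = 2*max(3,2) = 2*3 = 6
f[6] = 3*max(3,2) = 3*3 = 9
f[7] = 2*max(5,6) = 2*6 = 12
f[8] = 2*max(6,9) = 2*9 = 18
f[9] = 3*max(6,9) = 3*9 = 27
f[10] = 2*max(8,18) = 2*18 = 36
f[11] = 2*max(9,27) = 2*27 = 54
f[12] = 3*max(9,27) = 3*27 = 81
f[13] = 2*max(11,54) = 2*54 = 108
f[14] = 2*max(12,81) = 2*81 = 162
f[15] = 3*max(12,81) = 3*81 = 243
f[16] = 2*max(14,162) = 2*162 = 324
f[17] = 2*max(15,243) = 2*243 = 486
f[18] = 3*max(15,243) = 3*243 = 729
One optimal split: 3 + 3 + 3 + 3 + 3 + 3; product 3*3*3*3*3*3 = 729.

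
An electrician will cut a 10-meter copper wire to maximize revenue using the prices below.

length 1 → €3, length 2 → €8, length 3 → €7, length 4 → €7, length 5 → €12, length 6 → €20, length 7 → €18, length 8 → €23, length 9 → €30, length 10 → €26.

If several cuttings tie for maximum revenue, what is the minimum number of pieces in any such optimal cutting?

Let r[k] be the best obtainable value from length k. For each k, try every first piece i and keep the best of price[i] + r[k−i].
r[1] = 3
r[2] = max(3+3, 8+0) = 8
r[3] = max(3+8, 8+3, 7+0) = 11
r[4] = max(3+11, 8+8, 7+3, 7+0) = 16
r[5] = max(3+16, 8+11, 7+8, 7+3, 12+0) = 19
r[6] = max(3+19, 8+16, 7+11, 7+8, 12+3, 20+0) = 24
r[7] = max(3+24, 8+19, 7+16, …, 20+3, 18+0) = 27
r[8] = max(3+27, 8+24, 7+19, …, 18+3, 23+0) = 32
r[9] = max(3+32, 8+27, 7+24, …, 23+3, 30+0) = 35
r[10] = max(3+35, 8+32, 7+27, …, 30+3, 26+0) = 40
Maximum revenue is €40.
Now minimize piece count subject to staying optimal: for each k, pieces[k] = 1 + min over i with p[i]+r[k−i]=r[k] of pieces[k−i].
pieces[7] = 4
pieces[8] = 4
pieces[9] = 5
pieces[10] = 5

5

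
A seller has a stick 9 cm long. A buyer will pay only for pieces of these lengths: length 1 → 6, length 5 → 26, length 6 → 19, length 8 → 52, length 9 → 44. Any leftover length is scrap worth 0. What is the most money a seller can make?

Let r[k] be the best obtainable value from length k. For each k, try every first piece i and keep the best of price[i] + r[k−i].
r[1] = 6
r[2] = 12  (first piece 1, then r[1]=6)
r[3] = 18  (first piece 1, then r[2]=12)
r[4] = 24  (first piece 1, then r[3]=18)
r[5] = 30  (first piece 1, then r[4]=24)
r[6] = 36  (first piece 1, then r[5]=30)
r[7] = 42  (first piece 1, then r[6]=36)
r[8] = 52
r[9] = 58  (first piece 1, then r[8]=52)
One optimal cutting: 8 + 1 → 58.

58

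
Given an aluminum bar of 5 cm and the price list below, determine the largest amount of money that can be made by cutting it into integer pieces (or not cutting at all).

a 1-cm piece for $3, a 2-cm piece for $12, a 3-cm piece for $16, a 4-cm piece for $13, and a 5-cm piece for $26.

Let best[k] be the best obtainable value from length k. For each k, try every first piece i and keep the best of price[i] + best[k−i].
best[1] = 3
best[2] = max(3+3, 12+0) = 12
best[3] = max(3+12, 12+3, 16+0) = 16
best[4] = max(3+16, 12+12, 16+3, 13+0) = 24
best[5] = max(3+24, 12+16, 16+12, 13+3, 26+0) = 28
One optimal cutting: 3 + 2 → $16 + $12 = $28.

28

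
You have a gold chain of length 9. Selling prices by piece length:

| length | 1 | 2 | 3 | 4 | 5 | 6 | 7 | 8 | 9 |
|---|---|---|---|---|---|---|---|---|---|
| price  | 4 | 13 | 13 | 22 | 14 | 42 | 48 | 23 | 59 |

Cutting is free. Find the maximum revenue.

Build r[k] bottom-up: r[k] = max over allowed piece i of (p[i] + r[k−i]).
r[1] = 4
r[2] = max(4+4, 13+0) = 13
r[3] = max(4+13, 13+4, 13+0) = 17
r[4] = max(4+17, 13+13, 13+4, 22+0) = 26
r[5] = max(4+26, 13+17, 13+13, 22+4, 14+0) = 30
r[6] = max(4+30, 13+26, 13+17, 22+13, 14+4, 42+0) = 42
r[7] = max(4+42, 13+30, 13+26, …, 42+4, 48+0) = 48
r[8] = max(4+48, 13+42, 13+30, …, 48+4, 23+0) = 55
r[9] = max(4+55, 13+48, 13+42, …, 23+4, 59+0) = 61
One optimal cutting: 7 + 2 → $48 + $13 = $61.

61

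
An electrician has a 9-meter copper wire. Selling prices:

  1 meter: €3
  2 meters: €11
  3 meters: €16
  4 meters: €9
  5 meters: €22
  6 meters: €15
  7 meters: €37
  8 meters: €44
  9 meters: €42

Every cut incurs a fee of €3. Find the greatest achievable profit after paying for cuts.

Build v[k] bottom-up: v[k] = max over allowed piece i of (p[i] + v[k−i]) − 3 per cut.
v[1] = 3
v[2] = 11
v[3] = 16
v[4] = 19  (first piece 2, then v[2]=11)
v[5] = 24  (first piece 2, then v[3]=16)
v[6] = 29  (first piece 3, then v[3]=16)
v[7] = 37
v[8] = 44
v[9] = 45  (first piece 2, then v[7]=37)
One optimal plan: pieces 7 + 2 (1 cut) → €48 − €3 = €45.

45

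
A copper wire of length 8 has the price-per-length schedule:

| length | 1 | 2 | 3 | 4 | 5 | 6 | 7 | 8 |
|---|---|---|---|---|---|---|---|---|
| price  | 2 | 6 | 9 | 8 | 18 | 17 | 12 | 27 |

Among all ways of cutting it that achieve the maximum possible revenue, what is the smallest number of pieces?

1

Let r[k] be the best obtainable value from length k. For each k, try every first piece i and keep the best of price[i] + r[k−i].
r[1] = 2
r[2] = 6
r[3] = 9
r[4] = 12  (first piece 2, then r[2]=6)
r[5] = 18
r[6] = 20  (first piece 1, then r[5]=18)
r[7] = 24  (first piece 2, then r[5]=18)
r[8] = 27  (first piece 3, then r[5]=18)
Maximum revenue is €27.
Now minimize piece count subject to staying optimal: for each k, pieces[k] = 1 + min over i with p[i]+r[k−i]=r[k] of pieces[k−i].
pieces[5] = 1
pieces[6] = 2
pieces[7] = 2
pieces[8] = 1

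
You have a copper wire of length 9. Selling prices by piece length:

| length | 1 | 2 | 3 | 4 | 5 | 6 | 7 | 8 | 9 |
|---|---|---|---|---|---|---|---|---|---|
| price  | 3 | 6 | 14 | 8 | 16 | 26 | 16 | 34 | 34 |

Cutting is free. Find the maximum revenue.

Let R[k] be the best obtainable value from length k. For each k, try every first piece i and keep the best of price[i] + R[k−i].
R[1] = 3
R[2] = max(3+3, 6+0) = 6
R[3] = max(3+6, 6+3, 14+0) = 14
R[4] = max(3+14, 6+6, 14+3, 8+0) = 17
R[5] = max(3+17, 6+14, 14+6, 8+3, 16+0) = 20
R[6] = max(3+20, 6+17, 14+14, 8+6, 16+3, 26+0) = 28
R[7] = max(3+28, 6+20, 14+17, …, 26+3, 16+0) = 31
R[8] = max(3+31, 6+28, 14+20, …, 16+3, 34+0) = 34
R[9] = max(3+34, 6+31, 14+28, …, 34+3, 34+0) = 42
One optimal cutting: 3 + 3 + 3 → €14 + €14 + €14 = €42.

42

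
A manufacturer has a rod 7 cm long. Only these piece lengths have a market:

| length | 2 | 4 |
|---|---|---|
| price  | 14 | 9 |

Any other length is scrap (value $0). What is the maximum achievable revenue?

Let r[k] be the best obtainable value from length k. For each k, try every first piece i and keep the best of price[i] + r[k−i].
r[1] = 0
r[2] = 14
r[3] = 14
r[4] = 28  (first piece 2, then r[2]=14)
r[5] = 28
r[6] = 42  (first piece 2, then r[4]=28)
r[7] = 42
One optimal cutting: pieces 2 + 2 + 2 with 1 cm of scrap → $42.

42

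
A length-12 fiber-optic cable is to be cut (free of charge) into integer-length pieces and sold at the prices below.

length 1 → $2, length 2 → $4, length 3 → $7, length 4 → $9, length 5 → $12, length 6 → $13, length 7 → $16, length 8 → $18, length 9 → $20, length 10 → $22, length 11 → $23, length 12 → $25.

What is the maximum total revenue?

Build R[k] bottom-up: R[k] = max over allowed piece i of (p[i] + R[k−i]).
R[1] = 2
R[2] = 4  (first piece 1, then R[1]=2)
R[3] = 7
R[4] = 9  (first piece 1, then R[3]=7)
R[5] = 12
R[6] = 14  (first piece 1, then R[5]=12)
R[7] = 16  (first piece 1, then R[6]=14)
R[8] = 19  (first piece 3, then R[5]=12)
R[9] = 21  (first piece 1, then R[8]=19)
R[10] = 24  (first piece 5, then R[5]=12)
R[11] = 26  (first piece 1, then R[10]=24)
R[12] = 28  (first piece 1, then R[11]=26)
One optimal cutting: 5 + 5 + 1 + 1 → $12 + $12 + $2 + $2 = $28.

28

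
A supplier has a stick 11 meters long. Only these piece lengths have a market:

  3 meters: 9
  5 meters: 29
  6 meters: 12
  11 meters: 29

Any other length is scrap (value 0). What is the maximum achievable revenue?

58

Let best[k] be the best obtainable value from length k. For each k, try every first piece i and keep the best of price[i] + best[k−i].
best[1] = 0
best[2] = 0
best[3] = 9
best[4] = 9
best[5] = max(9+0, 29+0) = 29
best[6] = max(9+9, 29+0, 12+0) = 29
best[7] = max(9+9, 29+0, 12+0) = 29
best[8] = max(9+29, 29+9, 12+0) = 38
best[9] = max(9+29, 29+9, 12+9) = 38
best[10] = max(9+29, 29+29, 12+9) = 58
best[11] = max(9+38, 29+29, 12+29, 29+0) = 58
One optimal cutting: pieces 5 + 5 with 1 meter of scrap → 58.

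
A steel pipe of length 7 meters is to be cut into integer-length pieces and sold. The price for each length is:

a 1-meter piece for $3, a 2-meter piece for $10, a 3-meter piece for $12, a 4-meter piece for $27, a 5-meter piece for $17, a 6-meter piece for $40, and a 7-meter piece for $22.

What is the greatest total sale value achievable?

Build R[k] bottom-up: R[k] = max over allowed piece i of (p[i] + R[k−i]).
R[1] = 3
R[2] = max(3+3, 10+0) = 10
R[3] = max(3+10, 10+3, 12+0) = 13
R[4] = max(3+13, 10+10, 12+3, 27+0) = 27
R[5] = max(3+27, 10+13, 12+10, 27+3, 17+0) = 30
R[6] = max(3+30, 10+27, 12+13, 27+10, 17+3, 40+0) = 40
R[7] = max(3+40, 10+30, 12+27, …, 40+3, 22+0) = 43
One optimal cutting: 6 + 1 → $40 + $3 = $43.

43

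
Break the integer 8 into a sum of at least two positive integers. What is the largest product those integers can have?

18

Fill P[k] for k=2..8: at each k try every first piece i and multiply by the better of (k−i) uncut or P[k−i].
P[2] = 1×max(1,0) = 1×1 = 1
P[3] = max(1×2, 2×1) = 2
P[4] = max(1×3, 2×2, 3×1) = 4
P[5] = max(1×4, 2×3, 3×2, 4×1) = 6
P[6] = max(1×6, 2×4, 3×3, 4×2, 5×1) = 9
P[7] = max(1×9, 2×6, 3×4, 4×3, 5×2, 6×1) = 12
P[8] = max(1×12, 2×9, 3×6, …, 6×2, 7×1) = 18
One optimal split: 3 + 3 + 2; product 3×3×2 = 18.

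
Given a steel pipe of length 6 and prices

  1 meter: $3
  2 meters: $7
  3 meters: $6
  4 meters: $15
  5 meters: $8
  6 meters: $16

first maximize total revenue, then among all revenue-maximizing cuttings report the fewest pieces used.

Consider every possible first cut. r[k] is the best of p[i]+r[k−i] over all sellable i≤k.
r[1] = 3
r[2] = 7
r[3] = 10  (first piece 1, then r[2]=7)
r[4] = 15
r[5] = 18  (first piece 1, then r[4]=15)
r[6] = 22  (first piece 2, then r[4]=15)
Maximum revenue is $22.
Now minimize piece count subject to staying optimal: for each k, pieces[k] = 1 + min over i with p[i]+r[k−i]=r[k] of pieces[k−i].
pieces[3] = 2
pieces[4] = 1
pieces[5] = 2
pieces[6] = 2

2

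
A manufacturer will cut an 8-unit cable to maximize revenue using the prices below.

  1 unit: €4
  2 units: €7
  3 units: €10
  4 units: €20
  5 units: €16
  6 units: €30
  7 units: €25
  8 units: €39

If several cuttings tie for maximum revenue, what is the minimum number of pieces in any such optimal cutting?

Let r[k] be the best obtainable value from length k. For each k, try every first piece i and keep the best of price[i] + r[k−i].
r[1] = 4
r[2] = max(4+4, 7+0) = 8
r[3] = max(4+8, 7+4, 10+0) = 12
r[4] = max(4+12, 7+8, 10+4, 20+0) = 20
r[5] = max(4+20, 7+12, 10+8, 20+4, 16+0) = 24
r[6] = max(4+24, 7+20, 10+12, 20+8, 16+4, 30+0) = 30
r[7] = max(4+30, 7+24, 10+20, …, 30+4, 25+0) = 34
r[8] = max(4+34, 7+30, 10+24, …, 25+4, 39+0) = 40
Maximum revenue is €40.
Now minimize piece count subject to staying optimal: for each k, pieces[k] = 1 + min over i with p[i]+r[k−i]=r[k] of pieces[k−i].
pieces[5] = 2
pieces[6] = 1
pieces[7] = 2
pieces[8] = 2

2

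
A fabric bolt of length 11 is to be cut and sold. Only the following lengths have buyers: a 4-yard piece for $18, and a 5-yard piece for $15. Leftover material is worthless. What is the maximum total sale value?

Consider every possible first cut. best[k] is the best of p[i]+best[k−i] over all sellable i≤k.
best[1] = 0
best[2] = 0
best[3] = 0
best[4] = 18
best[5] = 18
best[6] = 18
best[7] = 18
best[8] = 36  (first piece 4, then best[4]=18)
best[9] = 36
best[10] = 36
best[11] = 36
One optimal cutting: pieces 4 + 4 with 3 yards of scrap → $36.

36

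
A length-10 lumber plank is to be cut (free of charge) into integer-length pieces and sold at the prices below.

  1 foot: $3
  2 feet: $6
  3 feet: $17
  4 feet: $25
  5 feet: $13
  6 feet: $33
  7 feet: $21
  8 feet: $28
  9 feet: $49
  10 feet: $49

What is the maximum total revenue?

59

Build R[k] bottom-up: R[k] = max over allowed piece i of (p[i] + R[k−i]).
R[1] = 3
R[2] = 6  (first piece 1, then R[1]=3)
R[3] = 17
R[4] = 25
R[5] = 28  (first piece 1, then R[4]=25)
R[6] = 34  (first piece 3, then R[3]=17)
R[7] = 42  (first piece 3, then R[4]=25)
R[8] = 50  (first piece 4, then R[4]=25)
R[9] = 53  (first piece 1, then R[8]=50)
R[10] = 59  (first piece 3, then R[7]=42)
One optimal cutting: 4 + 3 + 3 → $25 + $17 + $17 = $59.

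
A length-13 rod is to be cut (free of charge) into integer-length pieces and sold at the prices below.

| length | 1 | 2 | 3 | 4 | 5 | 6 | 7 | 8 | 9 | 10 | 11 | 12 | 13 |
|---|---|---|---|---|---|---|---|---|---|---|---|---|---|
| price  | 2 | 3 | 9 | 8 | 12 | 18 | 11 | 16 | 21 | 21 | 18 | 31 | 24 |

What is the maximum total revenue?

38

Let R[k] be the best obtainable value from length k. For each k, try every first piece i and keep the best of price[i] + R[k−i].
R[1] = 2
R[2] = 4  (first piece 1, then R[1]=2)
R[3] = 9
R[4] = 11  (first piece 1, then R[3]=9)
R[5] = 13  (first piece 1, then R[4]=11)
R[6] = 18  (first piece 3, then R[3]=9)
R[7] = 20  (first piece 1, then R[6]=18)
R[8] = 22  (first piece 1, then R[7]=20)
R[9] = 27  (first piece 3, then R[6]=18)
R[10] = 29  (first piece 1, then R[9]=27)
R[11] = 31  (first piece 1, then R[10]=29)
R[12] = 36  (first piece 3, then R[9]=27)
R[13] = 38  (first piece 1, then R[12]=36)
One optimal cutting: 3 + 3 + 3 + 3 + 1 → 9 + 9 + 9 + 9 + 2 = 38.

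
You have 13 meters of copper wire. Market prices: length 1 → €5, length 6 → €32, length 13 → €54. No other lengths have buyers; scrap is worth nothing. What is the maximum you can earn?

69

Let r[k] be the best obtainable value from length k. For each k, try every first piece i and keep the best of price[i] + r[k−i].
r[1] = 5
r[2] = 10  (first piece 1, then r[1]=5)
r[3] = 15  (first piece 1, then r[2]=10)
r[4] = 20  (first piece 1, then r[3]=15)
r[5] = 25  (first piece 1, then r[4]=20)
r[6] = 32
r[7] = 37  (first piece 1, then r[6]=32)
r[8] = 42  (first piece 1, then r[7]=37)
r[9] = 47  (first piece 1, then r[8]=42)
r[10] = 52  (first piece 1, then r[9]=47)
r[11] = 57  (first piece 1, then r[10]=52)
r[12] = 64  (first piece 6, then r[6]=32)
r[13] = 69  (first piece 1, then r[12]=64)
One optimal cutting: 6 + 6 + 1 → €69.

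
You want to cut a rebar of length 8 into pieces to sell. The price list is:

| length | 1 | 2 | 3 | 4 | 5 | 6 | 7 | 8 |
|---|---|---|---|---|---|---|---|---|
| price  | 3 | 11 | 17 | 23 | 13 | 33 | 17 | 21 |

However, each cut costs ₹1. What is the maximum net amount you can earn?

Let net[k] be the best obtainable value from length k. For each k, try every first piece i and keep the best of price[i] + net[k−i] minus the 1 cut fee when i<k.
net[1] = 3
net[2] = 11
net[3] = 17
net[4] = 23
net[5] = 27  (first piece 2, then net[3]=17)
net[6] = 33  (first piece 2, then net[4]=23)
net[7] = 39  (first piece 3, then net[4]=23)
net[8] = 45  (first piece 4, then net[4]=23)
One optimal plan: pieces 4 + 4 (1 cut) → ₹46 − ₹1 = ₹45.

45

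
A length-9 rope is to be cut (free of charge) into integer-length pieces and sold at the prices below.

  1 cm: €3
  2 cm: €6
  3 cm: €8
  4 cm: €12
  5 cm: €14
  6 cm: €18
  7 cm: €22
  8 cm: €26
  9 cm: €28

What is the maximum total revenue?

29

Let R[k] be the best obtainable value from length k. For each k, try every first piece i and keep the best of price[i] + R[k−i].
R[1] = 3
R[2] = max(3+3, 6+0) = 6
R[3] = max(3+6, 6+3, 8+0) = 9
R[4] = max(3+9, 6+6, 8+3, 12+0) = 12
R[5] = max(3+12, 6+9, 8+6, 12+3, 14+0) = 15
R[6] = max(3+15, 6+12, 8+9, 12+6, 14+3, 18+0) = 18
R[7] = max(3+18, 6+15, 8+12, …, 18+3, 22+0) = 22
R[8] = max(3+22, 6+18, 8+15, …, 22+3, 26+0) = 26
R[9] = max(3+26, 6+22, 8+18, …, 26+3, 28+0) = 29
One optimal cutting: 8 + 1 → €26 + €3 = €29.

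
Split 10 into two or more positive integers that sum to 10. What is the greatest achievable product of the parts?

Fill m[k] for k=2..10: at each k try every first piece i and multiply by the better of (k−i) uncut or m[k−i].
m[2] = 1×max(1,0) = 1×1 = 1
m[3] = max(1×2, 2×1) = 2
m[4] = max(1×3, 2×2, 3×1) = 4
m[5] = max(1×4, 2×3, 3×2, 4×1) = 6
m[6] = max(1×6, 2×4, 3×3, 4×2, 5×1) = 9
m[7] = max(1×9, 2×6, 3×4, 4×3, 5×2, 6×1) = 12
m[8] = max(1×12, 2×9, 3×6, …, 6×2, 7×1) = 18
m[9] = max(1×18, 2×12, 3×9, …, 7×2, 8×1) = 27
m[10] = max(1×27, 2×18, 3×12, …, 8×2, 9×1) = 36
One optimal split: 3 + 3 + 2 + 2; product 3×3×2×2 = 36.

36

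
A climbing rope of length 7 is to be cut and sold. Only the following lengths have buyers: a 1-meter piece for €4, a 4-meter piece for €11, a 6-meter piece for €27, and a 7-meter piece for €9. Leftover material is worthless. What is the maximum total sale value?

31

Let r[k] be the best obtainable value from length k. For each k, try every first piece i and keep the best of price[i] + r[k−i].
r[1] = 4
r[2] = 8  (first piece 1, then r[1]=4)
r[3] = 12  (first piece 1, then r[2]=8)
r[4] = 16  (first piece 1, then r[3]=12)
r[5] = 20  (first piece 1, then r[4]=16)
r[6] = 27
r[7] = 31  (first piece 1, then r[6]=27)
One optimal cutting: 6 + 1 → €31.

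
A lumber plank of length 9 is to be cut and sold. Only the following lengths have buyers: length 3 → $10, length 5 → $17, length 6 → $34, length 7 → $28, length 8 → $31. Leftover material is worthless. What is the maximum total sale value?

Let f[k] be the best obtainable value from length k. For each k, try every first piece i and keep the best of price[i] + f[k−i].
f[1] = 0
f[2] = 0
f[3] = 10
f[4] = 10
f[5] = 17
f[6] = 34
f[7] = 34
f[8] = 34
f[9] = 44  (first piece 3, then f[6]=34)
One optimal cutting: 6 + 3 → $44.

44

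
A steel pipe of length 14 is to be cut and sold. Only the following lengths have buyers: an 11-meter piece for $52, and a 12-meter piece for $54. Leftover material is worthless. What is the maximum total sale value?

54

Consider every possible first cut. r[k] is the best of p[i]+r[k−i] over all sellable i≤k.
r[1] = 0
r[2] = 0
r[3] = 0
r[4] = 0
r[5] = 0
r[6] = 0
r[7] = 0
r[8] = 0
r[9] = 0
r[10] = 0
r[11] = 52
r[12] = max(52+0, 54+0) = 54
r[13] = max(52+0, 54+0) = 54
r[14] = max(52+0, 54+0) = 54
One optimal cutting: pieces 12 with 2 meters of scrap → $54.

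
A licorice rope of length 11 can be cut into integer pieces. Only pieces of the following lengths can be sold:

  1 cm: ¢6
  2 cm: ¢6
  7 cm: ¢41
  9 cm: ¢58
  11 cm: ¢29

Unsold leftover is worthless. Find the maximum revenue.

70

Consider every possible first cut. best[k] is the best of p[i]+best[k−i] over all sellable i≤k.
best[1] = 6
best[2] = max(6+6, 6+0) = 12
best[3] = max(6+12, 6+6) = 18
best[4] = max(6+18, 6+12) = 24
best[5] = max(6+24, 6+18) = 30
best[6] = max(6+30, 6+24) = 36
best[7] = max(6+36, 6+30, 41+0) = 42
best[8] = max(6+42, 6+36, 41+6) = 48
best[9] = max(6+48, 6+42, 41+12, 58+0) = 58
best[10] = max(6+58, 6+48, 41+18, 58+6) = 64
best[11] = max(6+64, 6+58, 41+24, 58+12, 29+0) = 70
One optimal cutting: 9 + 1 + 1 → ¢70.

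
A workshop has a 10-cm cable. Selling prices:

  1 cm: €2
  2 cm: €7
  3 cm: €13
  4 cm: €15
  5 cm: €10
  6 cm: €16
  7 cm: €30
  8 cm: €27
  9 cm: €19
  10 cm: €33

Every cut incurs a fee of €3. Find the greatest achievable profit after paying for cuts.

40

Let net[k] be the best obtainable value from length k. For each k, try every first piece i and keep the best of price[i] + net[k−i] minus the 3 cut fee when i<k.
net[1] = 2
net[2] = 7
net[3] = 13
net[4] = 15
net[5] = 17  (first piece 2, then net[3]=13)
net[6] = 23  (first piece 3, then net[3]=13)
net[7] = 30
net[8] = 29  (first piece 1, then net[7]=30)
net[9] = 34  (first piece 2, then net[7]=30)
net[10] = 40  (first piece 3, then net[7]=30)
One optimal plan: pieces 7 + 3 (1 cut) → €43 − €3 = €40.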